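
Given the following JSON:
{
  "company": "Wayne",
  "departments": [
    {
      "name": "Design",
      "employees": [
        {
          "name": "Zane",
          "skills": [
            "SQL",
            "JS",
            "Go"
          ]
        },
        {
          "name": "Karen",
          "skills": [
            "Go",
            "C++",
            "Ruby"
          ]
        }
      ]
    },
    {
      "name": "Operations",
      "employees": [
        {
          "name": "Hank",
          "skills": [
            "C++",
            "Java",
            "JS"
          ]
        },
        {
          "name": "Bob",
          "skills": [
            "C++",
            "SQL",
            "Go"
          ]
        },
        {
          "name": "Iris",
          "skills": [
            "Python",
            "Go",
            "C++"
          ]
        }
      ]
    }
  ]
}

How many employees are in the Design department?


Path: departments[0].employees
Count: 2

ANSWER: 2


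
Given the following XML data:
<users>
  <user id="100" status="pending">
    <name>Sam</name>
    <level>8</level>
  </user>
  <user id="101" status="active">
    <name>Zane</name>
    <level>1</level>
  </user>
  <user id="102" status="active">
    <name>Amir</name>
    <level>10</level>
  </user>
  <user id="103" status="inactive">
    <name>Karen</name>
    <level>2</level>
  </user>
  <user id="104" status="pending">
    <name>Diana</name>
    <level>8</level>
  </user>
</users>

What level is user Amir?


Finding user: Amir
<level>10</level>

ANSWER: 10


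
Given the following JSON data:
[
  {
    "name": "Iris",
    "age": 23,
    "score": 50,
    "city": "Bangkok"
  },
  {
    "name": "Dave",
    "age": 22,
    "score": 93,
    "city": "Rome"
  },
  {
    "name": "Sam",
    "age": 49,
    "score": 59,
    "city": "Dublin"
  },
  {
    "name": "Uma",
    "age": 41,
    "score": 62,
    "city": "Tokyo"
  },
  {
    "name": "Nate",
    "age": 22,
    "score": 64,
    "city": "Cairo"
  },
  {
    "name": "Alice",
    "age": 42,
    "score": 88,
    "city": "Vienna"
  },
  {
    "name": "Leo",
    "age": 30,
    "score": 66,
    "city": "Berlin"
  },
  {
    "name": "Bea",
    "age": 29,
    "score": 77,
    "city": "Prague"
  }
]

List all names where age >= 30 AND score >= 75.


Checking both conditions:
  Iris (age=23, score=50) -> no
  Dave (age=22, score=93) -> no
  Sam (age=49, score=59) -> no
  Uma (age=41, score=62) -> no
  Nate (age=22, score=64) -> no
  Alice (age=42, score=88) -> YES
  Leo (age=30, score=66) -> no
  Bea (age=29, score=77) -> no


ANSWER: Alice


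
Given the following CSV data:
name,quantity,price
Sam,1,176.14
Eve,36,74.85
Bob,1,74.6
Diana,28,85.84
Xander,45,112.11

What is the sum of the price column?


Values in 'price' column:
  Row 1: 176.14
  Row 2: 74.85
  Row 3: 74.6
  Row 4: 85.84
  Row 5: 112.11
Sum = 176.14 + 74.85 + 74.6 + 85.84 + 112.11 = 523.54

ANSWER: 523.54


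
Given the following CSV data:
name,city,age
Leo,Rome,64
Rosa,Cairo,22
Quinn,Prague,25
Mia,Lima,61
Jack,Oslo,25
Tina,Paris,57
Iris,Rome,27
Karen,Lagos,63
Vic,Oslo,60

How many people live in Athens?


Scanning city column for 'Athens':
Total matches: 0

ANSWER: 0


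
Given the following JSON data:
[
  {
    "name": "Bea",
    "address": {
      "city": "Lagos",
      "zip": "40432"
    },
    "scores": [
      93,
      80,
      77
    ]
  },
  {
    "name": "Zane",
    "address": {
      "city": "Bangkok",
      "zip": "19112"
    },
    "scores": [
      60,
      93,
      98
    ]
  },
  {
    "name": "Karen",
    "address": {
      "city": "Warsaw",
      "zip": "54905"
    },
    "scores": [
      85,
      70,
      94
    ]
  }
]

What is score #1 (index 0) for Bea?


Path: records[0].scores[0]
Value: 93

ANSWER: 93


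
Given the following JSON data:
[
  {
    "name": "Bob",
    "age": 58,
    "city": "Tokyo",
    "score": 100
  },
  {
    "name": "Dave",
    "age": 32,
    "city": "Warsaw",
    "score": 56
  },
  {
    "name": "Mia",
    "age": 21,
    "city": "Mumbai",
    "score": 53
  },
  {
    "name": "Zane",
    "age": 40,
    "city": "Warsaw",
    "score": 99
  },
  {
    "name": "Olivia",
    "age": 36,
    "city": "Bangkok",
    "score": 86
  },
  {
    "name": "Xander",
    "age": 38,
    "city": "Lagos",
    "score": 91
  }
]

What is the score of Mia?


Looking up record where name = Mia
Record index: 2
Field 'score' = 53

ANSWER: 53


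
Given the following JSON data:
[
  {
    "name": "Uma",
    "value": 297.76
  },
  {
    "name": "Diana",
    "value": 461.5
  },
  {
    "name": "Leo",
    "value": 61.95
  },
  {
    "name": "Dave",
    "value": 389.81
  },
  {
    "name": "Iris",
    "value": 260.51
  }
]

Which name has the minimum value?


Comparing values:
  Uma: 297.76
  Diana: 461.5
  Leo: 61.95
  Dave: 389.81
  Iris: 260.51
Minimum: Leo (61.95)

ANSWER: Leo


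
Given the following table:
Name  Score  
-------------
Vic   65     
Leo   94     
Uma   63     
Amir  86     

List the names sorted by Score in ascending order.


Sorting by Score (ascending):
  Uma: 63
  Vic: 65
  Amir: 86
  Leo: 94


ANSWER: Uma, Vic, Amir, Leo


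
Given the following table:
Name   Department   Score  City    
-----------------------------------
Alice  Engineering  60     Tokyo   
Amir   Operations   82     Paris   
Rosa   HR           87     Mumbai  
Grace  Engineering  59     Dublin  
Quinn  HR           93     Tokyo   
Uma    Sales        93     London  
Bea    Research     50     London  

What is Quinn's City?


Row 5: Quinn
City = Tokyo

ANSWER: Tokyo


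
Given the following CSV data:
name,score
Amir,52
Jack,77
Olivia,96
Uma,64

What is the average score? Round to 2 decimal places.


Scores: 52, 77, 96, 64
Sum = 289
Count = 4
Average = 289 / 4 = 72.25

ANSWER: 72.25


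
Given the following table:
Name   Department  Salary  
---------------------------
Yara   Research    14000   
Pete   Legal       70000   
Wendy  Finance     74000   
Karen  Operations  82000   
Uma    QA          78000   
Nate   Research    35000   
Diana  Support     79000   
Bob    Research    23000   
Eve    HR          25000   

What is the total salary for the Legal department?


Legal department members:
  Pete: 70000
Total = 70000 = 70000

ANSWER: 70000


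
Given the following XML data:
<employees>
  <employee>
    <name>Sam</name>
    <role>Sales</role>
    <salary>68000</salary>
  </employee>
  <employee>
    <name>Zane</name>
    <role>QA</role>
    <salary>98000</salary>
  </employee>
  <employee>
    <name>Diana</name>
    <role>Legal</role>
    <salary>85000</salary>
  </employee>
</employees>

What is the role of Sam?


Searching for <employee> with <name>Sam</name>
Found at position 1
<role>Sales</role>

ANSWER: Sales


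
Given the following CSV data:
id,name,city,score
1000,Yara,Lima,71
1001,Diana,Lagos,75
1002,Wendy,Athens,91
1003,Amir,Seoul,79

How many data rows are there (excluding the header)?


Counting rows (excluding header):
Header: id,name,city,score
Data rows: 4

ANSWER: 4


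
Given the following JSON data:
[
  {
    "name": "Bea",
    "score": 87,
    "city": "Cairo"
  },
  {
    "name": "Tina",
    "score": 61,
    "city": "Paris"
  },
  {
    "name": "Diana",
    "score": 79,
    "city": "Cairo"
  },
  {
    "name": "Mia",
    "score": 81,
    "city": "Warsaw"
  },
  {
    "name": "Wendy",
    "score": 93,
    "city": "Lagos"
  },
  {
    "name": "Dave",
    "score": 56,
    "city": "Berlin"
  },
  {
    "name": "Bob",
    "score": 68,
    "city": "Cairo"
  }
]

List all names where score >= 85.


Filtering records where score >= 85:
  Bea (score=87) -> YES
  Tina (score=61) -> no
  Diana (score=79) -> no
  Mia (score=81) -> no
  Wendy (score=93) -> YES
  Dave (score=56) -> no
  Bob (score=68) -> no


ANSWER: Bea, Wendy


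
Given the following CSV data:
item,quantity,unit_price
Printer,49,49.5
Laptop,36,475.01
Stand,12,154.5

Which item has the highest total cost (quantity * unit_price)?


Computing row totals:
  Printer: 2425.5
  Laptop: 17100.36
  Stand: 1854.0
Maximum: Laptop (17100.36)

ANSWER: Laptop


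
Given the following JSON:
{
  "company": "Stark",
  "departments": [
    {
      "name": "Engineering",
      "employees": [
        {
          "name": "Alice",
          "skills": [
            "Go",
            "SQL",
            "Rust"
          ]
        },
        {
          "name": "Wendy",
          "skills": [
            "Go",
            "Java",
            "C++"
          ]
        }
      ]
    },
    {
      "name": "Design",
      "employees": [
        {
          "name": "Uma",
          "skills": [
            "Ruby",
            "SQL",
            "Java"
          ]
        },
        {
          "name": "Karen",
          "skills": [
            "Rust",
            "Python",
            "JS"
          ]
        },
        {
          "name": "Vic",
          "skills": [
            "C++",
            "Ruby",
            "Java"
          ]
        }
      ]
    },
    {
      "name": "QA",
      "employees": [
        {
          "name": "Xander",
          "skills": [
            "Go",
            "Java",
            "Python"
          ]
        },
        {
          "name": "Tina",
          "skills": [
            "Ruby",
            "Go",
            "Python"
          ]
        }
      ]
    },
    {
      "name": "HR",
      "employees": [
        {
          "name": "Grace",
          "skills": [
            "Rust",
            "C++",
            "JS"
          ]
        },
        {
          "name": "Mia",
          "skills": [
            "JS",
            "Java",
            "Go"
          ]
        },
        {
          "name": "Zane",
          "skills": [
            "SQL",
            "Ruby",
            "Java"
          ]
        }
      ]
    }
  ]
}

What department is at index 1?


Path: departments[1].name
Value: Design

ANSWER: Design


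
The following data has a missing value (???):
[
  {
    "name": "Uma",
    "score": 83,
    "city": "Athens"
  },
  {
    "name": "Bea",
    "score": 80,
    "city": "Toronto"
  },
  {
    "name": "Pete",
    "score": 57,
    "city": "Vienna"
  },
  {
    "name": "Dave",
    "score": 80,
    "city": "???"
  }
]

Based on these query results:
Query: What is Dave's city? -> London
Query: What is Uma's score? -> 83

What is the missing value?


The missing value is Dave's city
From query: Dave's city = London

ANSWER: London


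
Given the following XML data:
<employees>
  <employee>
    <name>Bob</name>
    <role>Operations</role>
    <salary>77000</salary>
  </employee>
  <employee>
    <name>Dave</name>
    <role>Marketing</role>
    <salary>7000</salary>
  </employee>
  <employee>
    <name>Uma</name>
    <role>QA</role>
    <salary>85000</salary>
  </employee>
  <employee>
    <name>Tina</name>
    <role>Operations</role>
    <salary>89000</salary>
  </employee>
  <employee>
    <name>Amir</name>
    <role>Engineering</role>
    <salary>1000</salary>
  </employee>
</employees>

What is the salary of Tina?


Searching for <employee> with <name>Tina</name>
Found at position 4
<salary>89000</salary>

ANSWER: 89000


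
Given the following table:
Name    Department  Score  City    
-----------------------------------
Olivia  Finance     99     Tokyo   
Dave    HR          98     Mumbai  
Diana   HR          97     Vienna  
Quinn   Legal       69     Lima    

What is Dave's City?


Row 2: Dave
City = Mumbai

ANSWER: Mumbai


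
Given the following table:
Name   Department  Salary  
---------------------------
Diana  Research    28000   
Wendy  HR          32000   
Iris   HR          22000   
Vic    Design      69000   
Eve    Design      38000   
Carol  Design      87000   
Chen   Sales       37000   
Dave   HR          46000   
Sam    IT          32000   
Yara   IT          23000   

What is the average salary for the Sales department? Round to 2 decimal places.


Sales department members:
  Chen: 37000
Sum = 37000
Count = 1
Average = 37000 / 1 = 37000.00

ANSWER: 37000.00


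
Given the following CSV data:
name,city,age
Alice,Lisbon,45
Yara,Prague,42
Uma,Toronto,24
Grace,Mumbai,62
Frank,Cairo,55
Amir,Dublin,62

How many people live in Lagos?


Scanning city column for 'Lagos':
Total matches: 0

ANSWER: 0


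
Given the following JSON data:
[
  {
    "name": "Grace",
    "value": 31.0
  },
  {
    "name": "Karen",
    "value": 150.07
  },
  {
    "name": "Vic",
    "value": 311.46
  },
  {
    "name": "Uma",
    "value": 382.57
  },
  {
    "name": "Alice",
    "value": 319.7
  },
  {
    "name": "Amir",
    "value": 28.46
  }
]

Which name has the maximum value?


Comparing values:
  Grace: 31.0
  Karen: 150.07
  Vic: 311.46
  Uma: 382.57
  Alice: 319.7
  Amir: 28.46
Maximum: Uma (382.57)

ANSWER: Uma


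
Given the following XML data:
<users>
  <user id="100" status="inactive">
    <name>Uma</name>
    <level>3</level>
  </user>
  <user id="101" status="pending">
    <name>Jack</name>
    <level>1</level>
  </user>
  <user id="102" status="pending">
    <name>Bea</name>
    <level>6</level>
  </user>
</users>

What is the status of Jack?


Finding user with name = Jack
user id="101" status="pending"

ANSWER: pending


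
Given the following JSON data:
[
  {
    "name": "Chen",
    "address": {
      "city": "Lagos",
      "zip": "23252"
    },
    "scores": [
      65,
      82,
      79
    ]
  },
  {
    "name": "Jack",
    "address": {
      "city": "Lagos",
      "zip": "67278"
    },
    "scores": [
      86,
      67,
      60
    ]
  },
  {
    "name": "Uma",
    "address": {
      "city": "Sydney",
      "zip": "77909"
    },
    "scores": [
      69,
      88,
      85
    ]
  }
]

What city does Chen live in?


Path: records[0].address.city
Value: Lagos

ANSWER: Lagos


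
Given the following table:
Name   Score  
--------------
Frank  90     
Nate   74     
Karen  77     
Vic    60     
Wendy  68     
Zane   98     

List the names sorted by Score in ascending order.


Sorting by Score (ascending):
  Vic: 60
  Wendy: 68
  Nate: 74
  Karen: 77
  Frank: 90
  Zane: 98


ANSWER: Vic, Wendy, Nate, Karen, Frank, Zane


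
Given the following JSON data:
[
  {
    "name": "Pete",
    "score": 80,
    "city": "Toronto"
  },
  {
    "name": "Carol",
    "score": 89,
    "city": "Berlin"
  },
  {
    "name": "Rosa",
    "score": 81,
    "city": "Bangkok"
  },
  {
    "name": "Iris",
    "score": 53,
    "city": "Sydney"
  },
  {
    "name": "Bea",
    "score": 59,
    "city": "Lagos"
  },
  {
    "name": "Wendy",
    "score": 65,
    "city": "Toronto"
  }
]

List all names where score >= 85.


Filtering records where score >= 85:
  Pete (score=80) -> no
  Carol (score=89) -> YES
  Rosa (score=81) -> no
  Iris (score=53) -> no
  Bea (score=59) -> no
  Wendy (score=65) -> no


ANSWER: Carol


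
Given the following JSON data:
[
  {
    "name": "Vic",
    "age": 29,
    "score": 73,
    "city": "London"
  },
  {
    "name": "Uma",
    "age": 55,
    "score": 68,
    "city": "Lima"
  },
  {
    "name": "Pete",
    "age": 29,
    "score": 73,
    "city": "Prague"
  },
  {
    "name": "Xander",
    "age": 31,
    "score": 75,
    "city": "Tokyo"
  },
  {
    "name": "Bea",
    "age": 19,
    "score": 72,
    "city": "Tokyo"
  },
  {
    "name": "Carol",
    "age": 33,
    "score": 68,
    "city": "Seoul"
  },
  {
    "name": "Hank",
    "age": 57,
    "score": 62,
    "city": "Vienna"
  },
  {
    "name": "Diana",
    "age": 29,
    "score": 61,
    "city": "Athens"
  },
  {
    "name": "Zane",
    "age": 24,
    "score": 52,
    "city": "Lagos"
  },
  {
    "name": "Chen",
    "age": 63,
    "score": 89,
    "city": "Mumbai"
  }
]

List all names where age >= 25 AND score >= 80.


Checking both conditions:
  Vic (age=29, score=73) -> no
  Uma (age=55, score=68) -> no
  Pete (age=29, score=73) -> no
  Xander (age=31, score=75) -> no
  Bea (age=19, score=72) -> no
  Carol (age=33, score=68) -> no
  Hank (age=57, score=62) -> no
  Diana (age=29, score=61) -> no
  Zane (age=24, score=52) -> no
  Chen (age=63, score=89) -> YES


ANSWER: Chen


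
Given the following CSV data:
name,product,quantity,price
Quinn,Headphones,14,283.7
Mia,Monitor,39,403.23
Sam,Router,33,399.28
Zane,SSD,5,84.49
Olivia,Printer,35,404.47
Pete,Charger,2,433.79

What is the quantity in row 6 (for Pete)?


Row 6: Pete
Column 'quantity' = 2

ANSWER: 2


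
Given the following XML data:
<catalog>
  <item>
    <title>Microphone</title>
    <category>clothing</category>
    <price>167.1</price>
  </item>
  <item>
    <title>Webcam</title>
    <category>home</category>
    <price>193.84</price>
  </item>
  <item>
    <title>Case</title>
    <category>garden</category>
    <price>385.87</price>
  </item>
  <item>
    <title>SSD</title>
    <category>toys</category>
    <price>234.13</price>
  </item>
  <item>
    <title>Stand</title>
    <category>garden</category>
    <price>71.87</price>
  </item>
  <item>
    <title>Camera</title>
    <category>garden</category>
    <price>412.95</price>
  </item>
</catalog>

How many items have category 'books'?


Scanning <item> elements for <category>books</category>:
Count: 0

ANSWER: 0


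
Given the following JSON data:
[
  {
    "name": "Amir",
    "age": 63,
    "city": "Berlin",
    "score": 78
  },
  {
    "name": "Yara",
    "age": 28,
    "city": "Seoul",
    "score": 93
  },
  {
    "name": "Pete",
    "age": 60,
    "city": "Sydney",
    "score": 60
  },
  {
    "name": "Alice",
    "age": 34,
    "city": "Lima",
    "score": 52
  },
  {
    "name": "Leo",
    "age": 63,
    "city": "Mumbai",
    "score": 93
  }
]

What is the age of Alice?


Looking up record where name = Alice
Record index: 3
Field 'age' = 34

ANSWER: 34


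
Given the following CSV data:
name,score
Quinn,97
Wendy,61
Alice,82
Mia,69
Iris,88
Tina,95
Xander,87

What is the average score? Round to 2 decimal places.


Scores: 97, 61, 82, 69, 88, 95, 87
Sum = 579
Count = 7
Average = 579 / 7 = 82.71

ANSWER: 82.71


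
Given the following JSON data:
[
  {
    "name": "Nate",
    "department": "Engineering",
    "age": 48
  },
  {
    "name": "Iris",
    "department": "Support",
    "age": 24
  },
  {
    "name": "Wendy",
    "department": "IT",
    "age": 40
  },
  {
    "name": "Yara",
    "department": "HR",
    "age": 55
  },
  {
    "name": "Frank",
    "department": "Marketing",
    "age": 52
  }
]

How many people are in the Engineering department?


Scanning records for department = Engineering
  Record 0: Nate
Count: 1

ANSWER: 1


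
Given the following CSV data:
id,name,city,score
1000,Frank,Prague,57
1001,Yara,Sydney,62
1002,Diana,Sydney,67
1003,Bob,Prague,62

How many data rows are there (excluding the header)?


Counting rows (excluding header):
Header: id,name,city,score
Data rows: 4

ANSWER: 4


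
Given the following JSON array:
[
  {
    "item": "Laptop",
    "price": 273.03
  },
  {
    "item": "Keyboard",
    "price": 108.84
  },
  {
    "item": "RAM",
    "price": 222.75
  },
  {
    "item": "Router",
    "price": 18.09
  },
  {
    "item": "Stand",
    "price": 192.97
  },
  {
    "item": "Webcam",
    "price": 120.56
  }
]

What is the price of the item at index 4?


Array index 4 -> Stand
price = 192.97

ANSWER: 192.97


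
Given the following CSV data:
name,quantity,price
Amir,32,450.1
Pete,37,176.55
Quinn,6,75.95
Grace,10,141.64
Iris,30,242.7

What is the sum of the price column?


Values in 'price' column:
  Row 1: 450.1
  Row 2: 176.55
  Row 3: 75.95
  Row 4: 141.64
  Row 5: 242.7
Sum = 450.1 + 176.55 + 75.95 + 141.64 + 242.7 = 1086.94

ANSWER: 1086.94


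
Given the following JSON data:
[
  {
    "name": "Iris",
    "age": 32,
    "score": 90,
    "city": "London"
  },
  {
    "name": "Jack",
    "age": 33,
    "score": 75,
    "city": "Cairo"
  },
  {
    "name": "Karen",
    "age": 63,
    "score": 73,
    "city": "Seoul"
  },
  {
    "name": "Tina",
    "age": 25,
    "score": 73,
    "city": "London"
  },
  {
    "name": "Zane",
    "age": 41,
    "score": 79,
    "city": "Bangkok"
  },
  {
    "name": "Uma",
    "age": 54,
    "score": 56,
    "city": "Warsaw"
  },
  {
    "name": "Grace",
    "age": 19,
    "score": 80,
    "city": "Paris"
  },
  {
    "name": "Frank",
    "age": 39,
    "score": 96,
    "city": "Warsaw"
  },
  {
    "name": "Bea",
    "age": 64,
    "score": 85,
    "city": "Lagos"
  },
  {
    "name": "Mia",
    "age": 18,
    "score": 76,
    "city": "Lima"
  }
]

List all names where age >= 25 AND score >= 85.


Checking both conditions:
  Iris (age=32, score=90) -> YES
  Jack (age=33, score=75) -> no
  Karen (age=63, score=73) -> no
  Tina (age=25, score=73) -> no
  Zane (age=41, score=79) -> no
  Uma (age=54, score=56) -> no
  Grace (age=19, score=80) -> no
  Frank (age=39, score=96) -> YES
  Bea (age=64, score=85) -> YES
  Mia (age=18, score=76) -> no


ANSWER: Iris, Frank, Bea


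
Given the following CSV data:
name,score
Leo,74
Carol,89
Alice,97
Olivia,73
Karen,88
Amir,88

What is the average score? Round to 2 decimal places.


Scores: 74, 89, 97, 73, 88, 88
Sum = 509
Count = 6
Average = 509 / 6 = 84.83

ANSWER: 84.83


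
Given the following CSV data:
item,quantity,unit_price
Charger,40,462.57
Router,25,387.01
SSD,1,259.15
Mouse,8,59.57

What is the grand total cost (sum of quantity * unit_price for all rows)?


Computing row totals:
  Charger: 40 * 462.57 = 18502.8
  Router: 25 * 387.01 = 9675.25
  SSD: 1 * 259.15 = 259.15
  Mouse: 8 * 59.57 = 476.56
Grand total = 18502.8 + 9675.25 + 259.15 + 476.56 = 28913.76

ANSWER: 28913.76


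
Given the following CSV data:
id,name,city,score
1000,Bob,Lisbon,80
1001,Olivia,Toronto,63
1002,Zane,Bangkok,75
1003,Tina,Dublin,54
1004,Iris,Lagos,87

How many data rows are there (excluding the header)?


Counting rows (excluding header):
Header: id,name,city,score
Data rows: 5

ANSWER: 5


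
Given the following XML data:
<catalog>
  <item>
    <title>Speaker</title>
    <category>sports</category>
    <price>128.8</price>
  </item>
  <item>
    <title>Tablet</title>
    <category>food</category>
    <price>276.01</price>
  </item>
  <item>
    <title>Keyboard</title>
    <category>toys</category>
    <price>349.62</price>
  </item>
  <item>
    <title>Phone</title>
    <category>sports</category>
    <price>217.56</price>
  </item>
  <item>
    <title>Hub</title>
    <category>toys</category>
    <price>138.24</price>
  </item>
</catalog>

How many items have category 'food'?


Scanning <item> elements for <category>food</category>:
  Item 2: Tablet -> MATCH
Count: 1

ANSWER: 1


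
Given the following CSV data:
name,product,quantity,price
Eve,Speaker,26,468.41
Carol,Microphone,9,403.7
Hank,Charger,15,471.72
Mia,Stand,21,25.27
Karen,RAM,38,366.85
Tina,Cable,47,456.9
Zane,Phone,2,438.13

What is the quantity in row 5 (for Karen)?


Row 5: Karen
Column 'quantity' = 38

ANSWER: 38


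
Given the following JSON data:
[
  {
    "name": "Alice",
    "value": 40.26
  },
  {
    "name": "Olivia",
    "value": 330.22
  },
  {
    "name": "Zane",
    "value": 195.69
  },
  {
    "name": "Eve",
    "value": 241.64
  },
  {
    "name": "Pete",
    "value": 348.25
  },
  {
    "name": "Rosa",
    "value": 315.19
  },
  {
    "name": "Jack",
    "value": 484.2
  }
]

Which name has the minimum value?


Comparing values:
  Alice: 40.26
  Olivia: 330.22
  Zane: 195.69
  Eve: 241.64
  Pete: 348.25
  Rosa: 315.19
  Jack: 484.2
Minimum: Alice (40.26)

ANSWER: Alice


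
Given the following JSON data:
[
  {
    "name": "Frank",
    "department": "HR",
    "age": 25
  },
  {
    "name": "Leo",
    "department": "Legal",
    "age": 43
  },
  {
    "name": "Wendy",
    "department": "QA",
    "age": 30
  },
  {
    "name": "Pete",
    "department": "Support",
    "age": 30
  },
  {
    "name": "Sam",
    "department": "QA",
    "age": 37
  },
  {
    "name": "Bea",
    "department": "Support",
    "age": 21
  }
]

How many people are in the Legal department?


Scanning records for department = Legal
  Record 1: Leo
Count: 1

ANSWER: 1


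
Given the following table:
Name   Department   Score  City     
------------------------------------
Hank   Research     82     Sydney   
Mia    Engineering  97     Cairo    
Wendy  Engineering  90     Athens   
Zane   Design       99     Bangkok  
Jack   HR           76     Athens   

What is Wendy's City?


Row 3: Wendy
City = Athens

ANSWER: Athens


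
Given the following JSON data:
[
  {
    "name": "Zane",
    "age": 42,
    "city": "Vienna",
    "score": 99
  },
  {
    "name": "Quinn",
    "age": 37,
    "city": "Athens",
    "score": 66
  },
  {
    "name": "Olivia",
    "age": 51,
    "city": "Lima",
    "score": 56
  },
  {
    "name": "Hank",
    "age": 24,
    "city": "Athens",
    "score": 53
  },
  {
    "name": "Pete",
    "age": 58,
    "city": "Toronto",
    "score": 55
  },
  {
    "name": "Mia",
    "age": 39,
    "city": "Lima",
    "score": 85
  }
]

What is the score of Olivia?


Looking up record where name = Olivia
Record index: 2
Field 'score' = 56

ANSWER: 56


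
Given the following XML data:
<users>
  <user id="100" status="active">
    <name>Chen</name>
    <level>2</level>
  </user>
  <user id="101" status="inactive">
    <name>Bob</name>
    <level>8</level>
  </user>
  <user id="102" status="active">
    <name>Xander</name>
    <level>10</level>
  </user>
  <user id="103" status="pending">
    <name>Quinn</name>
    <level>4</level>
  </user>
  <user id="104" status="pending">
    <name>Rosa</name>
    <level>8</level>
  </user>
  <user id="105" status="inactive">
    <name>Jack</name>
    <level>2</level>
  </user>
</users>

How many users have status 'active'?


Counting users with status='active':
  Chen (id=100) -> MATCH
  Xander (id=102) -> MATCH
Count: 2

ANSWER: 2


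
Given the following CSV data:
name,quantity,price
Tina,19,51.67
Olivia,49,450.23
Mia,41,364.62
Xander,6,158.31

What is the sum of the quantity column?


Values in 'quantity' column:
  Row 1: 19
  Row 2: 49
  Row 3: 41
  Row 4: 6
Sum = 19 + 49 + 41 + 6 = 115

ANSWER: 115


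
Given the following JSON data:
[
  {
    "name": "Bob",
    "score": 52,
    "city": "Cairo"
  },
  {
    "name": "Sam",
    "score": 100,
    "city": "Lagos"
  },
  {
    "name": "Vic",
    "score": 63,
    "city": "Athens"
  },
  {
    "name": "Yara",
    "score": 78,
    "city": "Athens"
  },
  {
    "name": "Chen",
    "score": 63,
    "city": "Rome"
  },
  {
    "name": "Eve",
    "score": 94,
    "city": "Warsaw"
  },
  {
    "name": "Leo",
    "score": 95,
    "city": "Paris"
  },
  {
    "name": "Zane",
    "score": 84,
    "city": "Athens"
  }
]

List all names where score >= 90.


Filtering records where score >= 90:
  Bob (score=52) -> no
  Sam (score=100) -> YES
  Vic (score=63) -> no
  Yara (score=78) -> no
  Chen (score=63) -> no
  Eve (score=94) -> YES
  Leo (score=95) -> YES
  Zane (score=84) -> no


ANSWER: Sam, Eve, Leo


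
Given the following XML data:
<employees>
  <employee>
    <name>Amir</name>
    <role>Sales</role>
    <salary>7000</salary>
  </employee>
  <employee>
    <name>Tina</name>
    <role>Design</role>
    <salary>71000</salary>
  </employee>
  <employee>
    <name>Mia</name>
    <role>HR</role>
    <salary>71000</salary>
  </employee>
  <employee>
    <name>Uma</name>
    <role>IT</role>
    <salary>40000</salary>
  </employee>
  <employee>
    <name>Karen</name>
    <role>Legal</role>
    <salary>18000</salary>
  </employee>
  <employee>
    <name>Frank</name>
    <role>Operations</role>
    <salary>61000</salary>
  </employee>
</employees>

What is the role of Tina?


Searching for <employee> with <name>Tina</name>
Found at position 2
<role>Design</role>

ANSWER: Design


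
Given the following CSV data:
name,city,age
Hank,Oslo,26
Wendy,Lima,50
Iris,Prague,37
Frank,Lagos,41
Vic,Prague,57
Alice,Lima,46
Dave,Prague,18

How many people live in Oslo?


Scanning city column for 'Oslo':
  Row 1: Hank -> MATCH
Total matches: 1

ANSWER: 1


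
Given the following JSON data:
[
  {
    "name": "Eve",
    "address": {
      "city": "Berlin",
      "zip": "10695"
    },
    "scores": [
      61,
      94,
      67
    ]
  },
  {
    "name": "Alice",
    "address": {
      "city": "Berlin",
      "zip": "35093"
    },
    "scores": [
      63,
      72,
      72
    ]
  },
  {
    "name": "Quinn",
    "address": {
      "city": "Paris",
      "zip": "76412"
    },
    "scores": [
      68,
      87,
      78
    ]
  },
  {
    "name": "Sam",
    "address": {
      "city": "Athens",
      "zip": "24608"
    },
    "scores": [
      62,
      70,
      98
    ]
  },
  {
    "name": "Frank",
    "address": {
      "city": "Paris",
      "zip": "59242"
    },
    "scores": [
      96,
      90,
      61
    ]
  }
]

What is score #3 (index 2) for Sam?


Path: records[3].scores[2]
Value: 98

ANSWER: 98


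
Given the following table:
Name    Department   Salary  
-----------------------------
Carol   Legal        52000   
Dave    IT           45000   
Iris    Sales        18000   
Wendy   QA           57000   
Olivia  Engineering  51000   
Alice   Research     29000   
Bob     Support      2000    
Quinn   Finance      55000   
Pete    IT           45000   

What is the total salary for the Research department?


Research department members:
  Alice: 29000
Total = 29000 = 29000

ANSWER: 29000


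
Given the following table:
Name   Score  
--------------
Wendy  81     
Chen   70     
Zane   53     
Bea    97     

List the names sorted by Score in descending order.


Sorting by Score (descending):
  Bea: 97
  Wendy: 81
  Chen: 70
  Zane: 53


ANSWER: Bea, Wendy, Chen, Zane


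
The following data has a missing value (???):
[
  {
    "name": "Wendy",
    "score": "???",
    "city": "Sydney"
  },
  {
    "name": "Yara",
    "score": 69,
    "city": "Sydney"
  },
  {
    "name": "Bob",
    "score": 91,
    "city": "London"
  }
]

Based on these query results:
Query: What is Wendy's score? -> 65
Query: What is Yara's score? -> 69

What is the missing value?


The missing value is Wendy's score
From query: Wendy's score = 65

ANSWER: 65


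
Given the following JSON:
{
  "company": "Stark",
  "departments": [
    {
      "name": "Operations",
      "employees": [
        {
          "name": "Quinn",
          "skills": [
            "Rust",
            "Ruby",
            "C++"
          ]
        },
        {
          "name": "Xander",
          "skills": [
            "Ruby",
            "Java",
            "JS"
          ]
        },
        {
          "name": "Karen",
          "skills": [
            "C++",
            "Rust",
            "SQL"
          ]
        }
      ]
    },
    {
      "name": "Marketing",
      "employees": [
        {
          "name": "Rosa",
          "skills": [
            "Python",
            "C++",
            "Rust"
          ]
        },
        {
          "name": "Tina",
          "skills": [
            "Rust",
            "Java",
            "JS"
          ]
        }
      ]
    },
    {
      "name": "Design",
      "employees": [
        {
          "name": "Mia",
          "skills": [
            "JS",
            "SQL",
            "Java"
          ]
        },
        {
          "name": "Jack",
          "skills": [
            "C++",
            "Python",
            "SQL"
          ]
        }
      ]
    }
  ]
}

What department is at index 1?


Path: departments[1].name
Value: Marketing

ANSWER: Marketing


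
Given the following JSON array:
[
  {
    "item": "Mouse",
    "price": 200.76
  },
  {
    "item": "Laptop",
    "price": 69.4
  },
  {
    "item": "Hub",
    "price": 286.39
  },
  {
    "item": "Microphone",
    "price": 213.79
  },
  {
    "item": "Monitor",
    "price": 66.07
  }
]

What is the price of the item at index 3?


Array index 3 -> Microphone
price = 213.79

ANSWER: 213.79


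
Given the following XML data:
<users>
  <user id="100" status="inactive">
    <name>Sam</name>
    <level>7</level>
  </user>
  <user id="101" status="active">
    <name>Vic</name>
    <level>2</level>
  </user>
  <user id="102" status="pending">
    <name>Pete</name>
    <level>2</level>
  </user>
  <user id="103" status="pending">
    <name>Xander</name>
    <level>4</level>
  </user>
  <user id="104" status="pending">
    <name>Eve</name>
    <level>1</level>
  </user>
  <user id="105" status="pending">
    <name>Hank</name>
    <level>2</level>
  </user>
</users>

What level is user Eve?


Finding user: Eve
<level>1</level>

ANSWER: 1


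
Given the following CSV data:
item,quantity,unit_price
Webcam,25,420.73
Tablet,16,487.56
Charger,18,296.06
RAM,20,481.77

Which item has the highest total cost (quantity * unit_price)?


Computing row totals:
  Webcam: 10518.25
  Tablet: 7800.96
  Charger: 5329.08
  RAM: 9635.4
Maximum: Webcam (10518.25)

ANSWER: Webcam


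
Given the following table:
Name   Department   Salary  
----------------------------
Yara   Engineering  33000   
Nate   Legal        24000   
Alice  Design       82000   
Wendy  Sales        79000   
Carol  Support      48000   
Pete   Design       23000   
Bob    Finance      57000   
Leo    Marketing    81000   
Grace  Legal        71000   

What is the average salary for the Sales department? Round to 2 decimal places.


Sales department members:
  Wendy: 79000
Sum = 79000
Count = 1
Average = 79000 / 1 = 79000.00

ANSWER: 79000.00


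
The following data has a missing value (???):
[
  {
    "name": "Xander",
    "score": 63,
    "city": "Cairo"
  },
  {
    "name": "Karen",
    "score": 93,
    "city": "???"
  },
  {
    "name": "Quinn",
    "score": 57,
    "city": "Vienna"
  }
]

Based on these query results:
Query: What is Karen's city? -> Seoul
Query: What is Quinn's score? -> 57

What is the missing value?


The missing value is Karen's city
From query: Karen's city = Seoul

ANSWER: Seoul


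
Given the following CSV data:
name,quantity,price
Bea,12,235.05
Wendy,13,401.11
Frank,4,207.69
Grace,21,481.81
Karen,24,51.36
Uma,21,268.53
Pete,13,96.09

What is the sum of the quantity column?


Values in 'quantity' column:
  Row 1: 12
  Row 2: 13
  Row 3: 4
  Row 4: 21
  Row 5: 24
  Row 6: 21
  Row 7: 13
Sum = 12 + 13 + 4 + 21 + 24 + 21 + 13 = 108

ANSWER: 108


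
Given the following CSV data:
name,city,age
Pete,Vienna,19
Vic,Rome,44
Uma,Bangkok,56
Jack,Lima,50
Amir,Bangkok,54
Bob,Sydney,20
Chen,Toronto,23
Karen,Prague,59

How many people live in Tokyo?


Scanning city column for 'Tokyo':
Total matches: 0

ANSWER: 0


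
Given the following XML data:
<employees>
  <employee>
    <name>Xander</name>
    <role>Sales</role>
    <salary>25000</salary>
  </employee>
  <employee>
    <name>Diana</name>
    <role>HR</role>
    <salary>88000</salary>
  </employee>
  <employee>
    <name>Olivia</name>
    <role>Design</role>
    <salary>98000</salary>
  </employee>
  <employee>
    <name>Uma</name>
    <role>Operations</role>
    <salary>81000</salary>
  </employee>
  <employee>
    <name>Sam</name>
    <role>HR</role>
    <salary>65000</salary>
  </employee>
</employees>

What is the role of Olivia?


Searching for <employee> with <name>Olivia</name>
Found at position 3
<role>Design</role>

ANSWER: Design


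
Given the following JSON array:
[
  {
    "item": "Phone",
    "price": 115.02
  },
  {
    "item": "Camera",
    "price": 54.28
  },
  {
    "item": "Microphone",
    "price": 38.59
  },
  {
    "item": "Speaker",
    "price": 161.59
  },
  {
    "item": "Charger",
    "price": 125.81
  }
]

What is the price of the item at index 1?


Array index 1 -> Camera
price = 54.28

ANSWER: 54.28


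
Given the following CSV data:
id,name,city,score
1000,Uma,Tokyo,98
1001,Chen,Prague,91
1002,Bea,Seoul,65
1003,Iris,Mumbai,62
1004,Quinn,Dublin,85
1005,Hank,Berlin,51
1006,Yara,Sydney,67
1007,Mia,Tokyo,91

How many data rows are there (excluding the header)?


Counting rows (excluding header):
Header: id,name,city,score
Data rows: 8

ANSWER: 8


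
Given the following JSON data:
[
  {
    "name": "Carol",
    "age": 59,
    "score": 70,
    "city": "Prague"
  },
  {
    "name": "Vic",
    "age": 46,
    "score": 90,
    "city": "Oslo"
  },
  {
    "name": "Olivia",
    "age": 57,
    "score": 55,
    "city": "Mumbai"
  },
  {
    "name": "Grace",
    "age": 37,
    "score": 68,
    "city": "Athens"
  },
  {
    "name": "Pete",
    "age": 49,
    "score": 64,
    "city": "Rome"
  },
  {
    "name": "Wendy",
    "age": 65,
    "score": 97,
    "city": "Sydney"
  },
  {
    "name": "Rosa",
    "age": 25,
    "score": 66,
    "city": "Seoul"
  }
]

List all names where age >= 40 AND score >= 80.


Checking both conditions:
  Carol (age=59, score=70) -> no
  Vic (age=46, score=90) -> YES
  Olivia (age=57, score=55) -> no
  Grace (age=37, score=68) -> no
  Pete (age=49, score=64) -> no
  Wendy (age=65, score=97) -> YES
  Rosa (age=25, score=66) -> no


ANSWER: Vic, Wendy


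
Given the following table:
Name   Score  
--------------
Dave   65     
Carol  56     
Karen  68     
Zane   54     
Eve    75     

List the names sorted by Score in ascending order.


Sorting by Score (ascending):
  Zane: 54
  Carol: 56
  Dave: 65
  Karen: 68
  Eve: 75


ANSWER: Zane, Carol, Dave, Karen, Eve


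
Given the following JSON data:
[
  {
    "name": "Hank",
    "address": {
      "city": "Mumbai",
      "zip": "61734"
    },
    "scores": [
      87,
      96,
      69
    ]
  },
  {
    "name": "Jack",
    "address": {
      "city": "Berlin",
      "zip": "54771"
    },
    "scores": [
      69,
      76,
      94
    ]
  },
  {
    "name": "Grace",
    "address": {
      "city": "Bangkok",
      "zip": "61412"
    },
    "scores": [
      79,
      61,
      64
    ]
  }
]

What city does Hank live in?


Path: records[0].address.city
Value: Mumbai

ANSWER: Mumbai


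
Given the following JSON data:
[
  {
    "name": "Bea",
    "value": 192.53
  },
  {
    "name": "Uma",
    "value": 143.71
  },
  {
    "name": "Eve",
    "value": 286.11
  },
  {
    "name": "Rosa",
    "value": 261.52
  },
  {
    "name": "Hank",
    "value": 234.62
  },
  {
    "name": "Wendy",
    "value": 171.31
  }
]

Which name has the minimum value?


Comparing values:
  Bea: 192.53
  Uma: 143.71
  Eve: 286.11
  Rosa: 261.52
  Hank: 234.62
  Wendy: 171.31
Minimum: Uma (143.71)

ANSWER: Uma


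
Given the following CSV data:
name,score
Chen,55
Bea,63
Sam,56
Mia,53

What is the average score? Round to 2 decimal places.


Scores: 55, 63, 56, 53
Sum = 227
Count = 4
Average = 227 / 4 = 56.75

ANSWER: 56.75


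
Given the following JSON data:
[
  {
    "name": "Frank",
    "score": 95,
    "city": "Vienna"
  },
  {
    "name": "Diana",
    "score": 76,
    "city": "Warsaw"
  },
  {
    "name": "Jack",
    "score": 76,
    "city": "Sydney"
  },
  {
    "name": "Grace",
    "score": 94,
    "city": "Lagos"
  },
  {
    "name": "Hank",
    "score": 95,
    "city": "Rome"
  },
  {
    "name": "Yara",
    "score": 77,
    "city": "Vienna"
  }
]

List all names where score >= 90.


Filtering records where score >= 90:
  Frank (score=95) -> YES
  Diana (score=76) -> no
  Jack (score=76) -> no
  Grace (score=94) -> YES
  Hank (score=95) -> YES
  Yara (score=77) -> no


ANSWER: Frank, Grace, Hank


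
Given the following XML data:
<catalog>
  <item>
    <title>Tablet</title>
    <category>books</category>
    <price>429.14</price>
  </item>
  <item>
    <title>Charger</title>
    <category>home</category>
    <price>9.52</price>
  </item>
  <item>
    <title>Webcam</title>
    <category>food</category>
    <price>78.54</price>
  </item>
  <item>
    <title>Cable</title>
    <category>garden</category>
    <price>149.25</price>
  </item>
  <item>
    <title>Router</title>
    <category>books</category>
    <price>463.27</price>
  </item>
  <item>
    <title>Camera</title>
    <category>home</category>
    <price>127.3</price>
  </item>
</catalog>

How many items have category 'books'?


Scanning <item> elements for <category>books</category>:
  Item 1: Tablet -> MATCH
  Item 5: Router -> MATCH
Count: 2

ANSWER: 2


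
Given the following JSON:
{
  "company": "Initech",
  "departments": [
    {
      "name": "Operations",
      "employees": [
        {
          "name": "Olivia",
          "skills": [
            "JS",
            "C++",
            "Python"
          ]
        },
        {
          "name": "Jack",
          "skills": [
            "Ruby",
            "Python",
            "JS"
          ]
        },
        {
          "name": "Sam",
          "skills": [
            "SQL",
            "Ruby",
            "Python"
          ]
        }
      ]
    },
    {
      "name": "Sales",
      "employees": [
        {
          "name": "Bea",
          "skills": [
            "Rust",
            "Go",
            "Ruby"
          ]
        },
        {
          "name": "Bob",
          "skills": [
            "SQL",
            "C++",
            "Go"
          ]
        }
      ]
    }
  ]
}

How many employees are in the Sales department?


Path: departments[1].employees
Count: 2

ANSWER: 2
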